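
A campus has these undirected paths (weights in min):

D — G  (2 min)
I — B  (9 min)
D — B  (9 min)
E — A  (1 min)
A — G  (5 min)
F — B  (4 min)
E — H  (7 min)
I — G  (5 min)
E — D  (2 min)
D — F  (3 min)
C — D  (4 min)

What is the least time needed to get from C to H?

13 min

Shortest distances from C:
C: 0
D: 4  (via C)
E: 6  (via D)
G: 6  (via D)
A: 7  (via E)
F: 7  (via D)
B: 11  (via F)
I: 11  (via G)
H: 13  (via E)
Shortest route: C–D–E–H = 13 min.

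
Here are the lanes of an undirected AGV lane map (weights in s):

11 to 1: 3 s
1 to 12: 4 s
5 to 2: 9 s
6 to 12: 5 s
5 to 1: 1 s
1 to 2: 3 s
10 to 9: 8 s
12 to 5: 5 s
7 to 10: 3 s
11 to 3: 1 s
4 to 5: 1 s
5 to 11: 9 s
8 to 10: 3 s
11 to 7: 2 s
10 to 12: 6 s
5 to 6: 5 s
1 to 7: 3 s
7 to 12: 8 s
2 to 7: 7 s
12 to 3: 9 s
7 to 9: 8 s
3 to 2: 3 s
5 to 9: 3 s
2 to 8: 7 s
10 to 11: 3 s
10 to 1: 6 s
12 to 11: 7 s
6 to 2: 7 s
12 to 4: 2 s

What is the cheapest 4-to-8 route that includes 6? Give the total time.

Shortest 4→6: 4–5–6 = 6
Shortest 6→8: 6–2–8 = 14
Total via 6: 6 + 14 = 20 s.

20 s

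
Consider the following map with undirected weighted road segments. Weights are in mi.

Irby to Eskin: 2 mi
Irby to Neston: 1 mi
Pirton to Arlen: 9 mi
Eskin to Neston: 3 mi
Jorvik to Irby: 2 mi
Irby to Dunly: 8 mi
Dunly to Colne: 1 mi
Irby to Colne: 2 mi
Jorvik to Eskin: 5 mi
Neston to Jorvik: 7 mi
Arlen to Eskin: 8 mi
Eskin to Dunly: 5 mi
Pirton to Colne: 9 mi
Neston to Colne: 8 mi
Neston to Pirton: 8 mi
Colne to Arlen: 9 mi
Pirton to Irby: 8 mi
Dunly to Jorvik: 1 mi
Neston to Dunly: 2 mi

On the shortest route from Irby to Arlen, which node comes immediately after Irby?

Eskin

Candidate routes:
Irby - Colne - Arlen: 2+9 = 11
Irby - Eskin - Arlen: 2+8 = 10
The minimum is 10 mi via Irby - Eskin - Arlen.
So from Irby the first move is to Eskin.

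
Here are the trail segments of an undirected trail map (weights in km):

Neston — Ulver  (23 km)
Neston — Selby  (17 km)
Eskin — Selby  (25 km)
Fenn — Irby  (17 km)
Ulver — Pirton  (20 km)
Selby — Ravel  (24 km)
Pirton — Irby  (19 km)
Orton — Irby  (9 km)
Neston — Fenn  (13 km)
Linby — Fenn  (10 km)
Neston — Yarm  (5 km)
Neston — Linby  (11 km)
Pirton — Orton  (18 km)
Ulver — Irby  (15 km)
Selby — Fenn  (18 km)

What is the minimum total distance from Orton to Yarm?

Enumerating some paths:
Orton → Irby → Fenn → Linby → Neston → Yarm: 9+17+10+11+5 = 52
Orton → Irby → Fenn → Neston → Yarm: 9+17+13+5 = 44
The minimum is 44 km via Orton → Irby → Fenn → Neston → Yarm.

44 km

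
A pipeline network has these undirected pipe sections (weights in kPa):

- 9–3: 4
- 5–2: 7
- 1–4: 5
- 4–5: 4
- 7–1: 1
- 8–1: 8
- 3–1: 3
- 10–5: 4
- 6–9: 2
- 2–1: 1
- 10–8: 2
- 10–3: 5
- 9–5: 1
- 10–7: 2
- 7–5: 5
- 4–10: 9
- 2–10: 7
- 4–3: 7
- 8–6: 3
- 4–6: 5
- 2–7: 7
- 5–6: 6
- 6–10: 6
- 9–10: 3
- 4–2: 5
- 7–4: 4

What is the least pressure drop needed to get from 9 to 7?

5 kPa

Running Dijkstra from 9:
9: 0
5: 1  (via 9)
6: 2  (via 9)
10: 3  (via 9)
3: 4  (via 9)
4: 5  (via 5)
7: 5  (via 10)
Shortest route: 9 → 10 → 7 = 5 kPa.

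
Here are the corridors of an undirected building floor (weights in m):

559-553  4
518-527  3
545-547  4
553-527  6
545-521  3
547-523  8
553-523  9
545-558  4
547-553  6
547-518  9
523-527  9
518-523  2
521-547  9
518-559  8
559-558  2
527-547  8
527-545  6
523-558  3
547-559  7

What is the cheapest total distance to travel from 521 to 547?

Compare a few routes:
521 - 545 - 558 - 559 - 547: 3+4+2+7 = 16
521 - 545 - 547: 3+4 = 7
521 - 547: 9 = 9
Cheapest is 521 - 545 - 547 at 7 m.

7 m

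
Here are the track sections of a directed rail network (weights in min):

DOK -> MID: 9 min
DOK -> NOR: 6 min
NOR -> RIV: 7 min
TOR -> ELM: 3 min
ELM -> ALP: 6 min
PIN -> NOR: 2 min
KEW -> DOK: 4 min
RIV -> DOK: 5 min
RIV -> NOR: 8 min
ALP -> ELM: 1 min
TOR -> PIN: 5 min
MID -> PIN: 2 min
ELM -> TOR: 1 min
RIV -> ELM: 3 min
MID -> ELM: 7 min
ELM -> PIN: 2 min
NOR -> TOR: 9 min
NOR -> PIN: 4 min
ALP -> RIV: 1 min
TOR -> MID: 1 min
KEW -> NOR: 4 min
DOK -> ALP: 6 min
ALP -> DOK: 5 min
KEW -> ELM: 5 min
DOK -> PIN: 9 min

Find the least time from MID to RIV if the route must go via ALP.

14 min

Best MID to ALP: MID–ELM–ALP costing 13
Shortest ALP→RIV: ALP–RIV = 1
Total via ALP: 13 + 1 = 14 min.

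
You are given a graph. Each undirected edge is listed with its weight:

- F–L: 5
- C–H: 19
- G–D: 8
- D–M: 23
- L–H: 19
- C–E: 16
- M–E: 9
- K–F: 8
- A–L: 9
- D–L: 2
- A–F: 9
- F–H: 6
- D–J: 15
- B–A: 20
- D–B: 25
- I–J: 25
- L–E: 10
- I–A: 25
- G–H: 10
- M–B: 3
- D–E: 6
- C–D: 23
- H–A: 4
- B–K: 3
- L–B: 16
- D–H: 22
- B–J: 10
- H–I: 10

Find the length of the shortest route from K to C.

Shortest distances from K:
K: 0
B: 3  (via K)
M: 6  (via B)
F: 8  (via K)
J: 13  (via B)
L: 13  (via F)
H: 14  (via F)
D: 15  (via L)
E: 15  (via M)
A: 17  (via F)
G: 23  (via D)
I: 24  (via H)
C: 31  (via E)
Shortest route: K–B–M–E–C = 31.

31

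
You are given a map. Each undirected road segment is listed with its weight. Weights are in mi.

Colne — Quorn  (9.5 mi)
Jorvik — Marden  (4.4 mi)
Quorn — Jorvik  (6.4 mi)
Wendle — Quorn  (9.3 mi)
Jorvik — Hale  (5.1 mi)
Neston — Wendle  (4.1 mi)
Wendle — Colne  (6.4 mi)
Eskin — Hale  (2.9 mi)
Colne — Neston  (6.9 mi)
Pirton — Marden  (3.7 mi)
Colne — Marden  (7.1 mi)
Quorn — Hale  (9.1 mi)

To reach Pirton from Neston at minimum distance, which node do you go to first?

Enumerating some paths:
Neston–Wendle–Colne–Marden–Pirton: 4.1+6.4+7.1+3.7 = 21.3
Neston–Colne–Marden–Pirton: 6.9+7.1+3.7 = 17.7
Cheapest is Neston–Colne–Marden–Pirton at 17.7 mi.
So from Neston the first move is to Colne.

Colne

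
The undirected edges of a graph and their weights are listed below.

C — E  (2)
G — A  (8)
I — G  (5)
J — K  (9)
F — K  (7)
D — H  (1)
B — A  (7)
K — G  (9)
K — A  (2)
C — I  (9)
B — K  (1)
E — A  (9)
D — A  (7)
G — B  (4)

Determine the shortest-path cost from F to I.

17

Running Dijkstra from F:
F: 0
K: 7  (via F)
B: 8  (via K)
A: 9  (via K)
G: 12  (via B)
D: 16  (via A)
J: 16  (via K)
H: 17  (via D)
I: 17  (via G)
Shortest route: F–K–B–G–I = 17.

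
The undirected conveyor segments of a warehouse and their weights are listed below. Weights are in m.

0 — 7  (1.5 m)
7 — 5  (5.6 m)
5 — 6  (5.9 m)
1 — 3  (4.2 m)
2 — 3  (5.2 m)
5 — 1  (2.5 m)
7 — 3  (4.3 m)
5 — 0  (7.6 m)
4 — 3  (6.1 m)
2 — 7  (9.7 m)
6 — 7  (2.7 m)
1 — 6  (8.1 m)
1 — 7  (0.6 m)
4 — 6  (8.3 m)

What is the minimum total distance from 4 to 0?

Running Dijkstra from 4:
4: 0
3: 6.1  (via 4)
6: 8.3  (via 4)
1: 10.3  (via 3)
7: 10.4  (via 3)
2: 11.3  (via 3)
0: 11.9  (via 7)
Shortest route: 4–3–7–0 = 11.9 m.

11.9 m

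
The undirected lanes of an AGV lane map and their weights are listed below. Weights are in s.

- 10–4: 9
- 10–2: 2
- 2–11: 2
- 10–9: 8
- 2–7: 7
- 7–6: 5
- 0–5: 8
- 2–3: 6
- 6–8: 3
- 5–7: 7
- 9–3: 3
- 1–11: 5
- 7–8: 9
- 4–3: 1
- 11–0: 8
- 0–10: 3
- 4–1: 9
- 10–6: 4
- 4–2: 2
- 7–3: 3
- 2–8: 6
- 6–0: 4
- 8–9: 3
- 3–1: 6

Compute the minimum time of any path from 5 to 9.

Candidate routes:
5–7–6–8–9: 7+5+3+3 = 18
5–0–6–8–9: 8+4+3+3 = 18
5–7–3–9: 7+3+3 = 13
Cheapest is 5–7–3–9 at 13 s.

13 s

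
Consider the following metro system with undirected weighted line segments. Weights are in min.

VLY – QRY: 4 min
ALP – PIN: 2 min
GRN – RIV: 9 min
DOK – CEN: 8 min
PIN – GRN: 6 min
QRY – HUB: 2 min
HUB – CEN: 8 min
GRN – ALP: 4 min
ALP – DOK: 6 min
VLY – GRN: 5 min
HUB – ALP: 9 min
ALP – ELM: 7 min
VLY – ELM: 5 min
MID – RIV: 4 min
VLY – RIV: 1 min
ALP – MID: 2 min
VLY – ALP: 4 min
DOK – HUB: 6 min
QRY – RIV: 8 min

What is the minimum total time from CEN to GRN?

Settle nodes by increasing distance from CEN:
CEN: 0
DOK: 8  (via CEN)
HUB: 8  (via CEN)
QRY: 10  (via HUB)
ALP: 14  (via DOK)
VLY: 14  (via QRY)
RIV: 15  (via VLY)
MID: 16  (via ALP)
PIN: 16  (via ALP)
GRN: 18  (via ALP)
Shortest route: CEN–DOK–ALP–GRN = 18 min.

18 min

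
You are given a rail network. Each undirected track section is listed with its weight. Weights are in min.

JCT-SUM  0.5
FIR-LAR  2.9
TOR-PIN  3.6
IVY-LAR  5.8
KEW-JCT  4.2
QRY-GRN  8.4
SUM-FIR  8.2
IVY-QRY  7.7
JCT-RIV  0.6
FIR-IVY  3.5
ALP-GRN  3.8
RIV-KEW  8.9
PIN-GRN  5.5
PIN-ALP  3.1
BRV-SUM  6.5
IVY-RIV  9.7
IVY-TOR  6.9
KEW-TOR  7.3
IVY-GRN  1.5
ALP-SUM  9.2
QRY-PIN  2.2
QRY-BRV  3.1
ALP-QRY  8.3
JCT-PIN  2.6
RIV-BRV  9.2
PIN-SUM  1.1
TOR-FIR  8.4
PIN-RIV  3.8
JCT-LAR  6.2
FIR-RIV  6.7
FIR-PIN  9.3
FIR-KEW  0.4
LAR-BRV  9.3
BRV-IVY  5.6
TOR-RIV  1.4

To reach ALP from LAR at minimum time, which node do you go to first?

Enumerating some paths:
LAR - IVY - GRN - ALP: 5.8+1.5+3.8 = 11.1
LAR - JCT - SUM - PIN - ALP: 6.2+0.5+1.1+3.1 = 10.9
Cheapest is LAR - JCT - SUM - PIN - ALP at 10.9 min.
So from LAR the first move is to JCT.

JCT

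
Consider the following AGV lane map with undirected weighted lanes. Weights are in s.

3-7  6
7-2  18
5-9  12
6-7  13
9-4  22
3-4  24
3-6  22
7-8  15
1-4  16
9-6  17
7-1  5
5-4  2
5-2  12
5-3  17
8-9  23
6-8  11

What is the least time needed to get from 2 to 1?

23 s

Shortest distances from 2:
2: 0
5: 12  (via 2)
4: 14  (via 5)
7: 18  (via 2)
1: 23  (via 7)
Shortest route: 2 → 7 → 1 = 23 s.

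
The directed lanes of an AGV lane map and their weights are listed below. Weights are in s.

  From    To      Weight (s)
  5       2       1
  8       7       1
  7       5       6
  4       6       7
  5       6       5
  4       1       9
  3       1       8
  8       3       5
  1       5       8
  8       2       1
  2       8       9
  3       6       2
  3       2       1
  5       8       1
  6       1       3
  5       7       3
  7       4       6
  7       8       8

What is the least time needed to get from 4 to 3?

Shortest distances from 4:
4: 0
6: 7  (via 4)
1: 9  (via 4)
5: 17  (via 1)
2: 18  (via 5)
8: 18  (via 5)
7: 19  (via 8)
3: 23  (via 8)
Shortest route: 4 → 1 → 5 → 8 → 3 = 23 s.

23 s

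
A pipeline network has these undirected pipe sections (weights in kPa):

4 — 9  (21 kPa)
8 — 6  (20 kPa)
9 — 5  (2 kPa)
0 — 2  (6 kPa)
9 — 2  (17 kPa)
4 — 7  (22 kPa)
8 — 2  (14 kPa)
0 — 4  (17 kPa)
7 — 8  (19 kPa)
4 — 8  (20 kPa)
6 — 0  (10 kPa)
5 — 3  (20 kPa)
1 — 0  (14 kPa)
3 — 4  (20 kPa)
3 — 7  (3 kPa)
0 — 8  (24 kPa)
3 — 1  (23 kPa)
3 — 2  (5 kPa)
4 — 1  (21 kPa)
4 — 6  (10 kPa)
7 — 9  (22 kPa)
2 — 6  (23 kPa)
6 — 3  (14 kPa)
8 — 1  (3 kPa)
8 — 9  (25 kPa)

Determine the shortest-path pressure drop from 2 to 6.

Compare a few routes:
2 → 0 → 6: 6+10 = 16
2 → 6: 23 = 23
2 → 3 → 6: 5+14 = 19
The minimum is 16 kPa via 2 → 0 → 6.

16 kPa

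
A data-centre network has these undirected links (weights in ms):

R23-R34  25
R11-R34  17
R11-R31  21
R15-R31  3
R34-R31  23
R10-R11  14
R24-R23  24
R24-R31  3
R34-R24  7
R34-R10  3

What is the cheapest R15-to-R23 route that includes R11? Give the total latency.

66 ms

Shortest R15→R11: R15 → R31 → R11 = 24
Shortest R11→R23: R11 → R34 → R23 = 42
Total via R11: 24 + 42 = 66 ms.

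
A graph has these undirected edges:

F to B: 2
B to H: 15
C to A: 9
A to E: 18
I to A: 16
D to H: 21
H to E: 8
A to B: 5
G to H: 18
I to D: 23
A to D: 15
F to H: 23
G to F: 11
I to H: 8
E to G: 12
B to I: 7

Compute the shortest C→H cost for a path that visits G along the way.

45

Shortest C→G: C → A → B → F → G = 27
Best G to H: G → H costing 18
Total via G: 27 + 18 = 45.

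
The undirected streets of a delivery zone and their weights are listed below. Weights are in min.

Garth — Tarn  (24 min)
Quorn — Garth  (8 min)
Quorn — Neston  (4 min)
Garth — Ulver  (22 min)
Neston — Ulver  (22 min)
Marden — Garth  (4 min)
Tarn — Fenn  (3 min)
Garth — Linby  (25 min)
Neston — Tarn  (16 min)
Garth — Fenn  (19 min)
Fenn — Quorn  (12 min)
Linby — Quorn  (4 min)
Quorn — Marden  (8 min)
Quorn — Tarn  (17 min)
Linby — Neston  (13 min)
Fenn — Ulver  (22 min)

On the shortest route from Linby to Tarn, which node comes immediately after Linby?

Quorn

Compare a few routes:
Linby–Quorn–Neston–Tarn: 4+4+16 = 24
Linby–Quorn–Fenn–Tarn: 4+12+3 = 19
Linby–Quorn–Tarn: 4+17 = 21
The minimum is 19 min via Linby–Quorn–Fenn–Tarn.
So from Linby the first move is to Quorn.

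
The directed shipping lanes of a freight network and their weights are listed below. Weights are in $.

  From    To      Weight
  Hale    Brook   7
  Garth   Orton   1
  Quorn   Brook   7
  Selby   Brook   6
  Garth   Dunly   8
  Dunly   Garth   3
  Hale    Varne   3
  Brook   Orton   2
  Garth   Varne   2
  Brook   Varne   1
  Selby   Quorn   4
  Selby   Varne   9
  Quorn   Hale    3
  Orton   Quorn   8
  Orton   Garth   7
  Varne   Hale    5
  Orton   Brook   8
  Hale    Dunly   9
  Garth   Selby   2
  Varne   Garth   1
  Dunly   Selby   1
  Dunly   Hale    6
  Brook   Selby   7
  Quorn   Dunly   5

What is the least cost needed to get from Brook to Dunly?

Shortest distances from Brook:
Brook: 0
Varne: 1  (via Brook)
Garth: 2  (via Varne)
Orton: 2  (via Brook)
Selby: 4  (via Garth)
Hale: 6  (via Varne)
Quorn: 8  (via Selby)
Dunly: 10  (via Garth)
Shortest route: Brook–Varne–Garth–Dunly = $10.

$10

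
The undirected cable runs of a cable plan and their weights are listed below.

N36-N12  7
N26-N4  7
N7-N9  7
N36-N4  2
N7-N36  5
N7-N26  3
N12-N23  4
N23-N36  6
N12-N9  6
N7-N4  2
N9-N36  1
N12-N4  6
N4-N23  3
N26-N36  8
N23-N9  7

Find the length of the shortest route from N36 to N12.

7

Candidate routes:
N36–N4–N23–N12: 2+3+4 = 9
N36–N12: 7 = 7
N36–N4–N12: 2+6 = 8
N36–N23–N12: 6+4 = 10
The minimum is 7 via N36–N12.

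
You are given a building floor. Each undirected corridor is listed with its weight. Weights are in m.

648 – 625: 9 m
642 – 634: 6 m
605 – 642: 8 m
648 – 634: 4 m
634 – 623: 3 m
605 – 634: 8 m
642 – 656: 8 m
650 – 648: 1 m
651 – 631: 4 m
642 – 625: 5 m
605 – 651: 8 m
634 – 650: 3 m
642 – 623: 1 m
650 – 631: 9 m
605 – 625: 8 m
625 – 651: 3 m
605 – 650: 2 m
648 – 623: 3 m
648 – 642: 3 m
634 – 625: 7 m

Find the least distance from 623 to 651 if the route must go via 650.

Shortest 623→650: 623 → 648 → 650 = 4
Best 650 to 651: 650 → 605 → 651 costing 10
Total via 650: 4 + 10 = 14 m.

14 m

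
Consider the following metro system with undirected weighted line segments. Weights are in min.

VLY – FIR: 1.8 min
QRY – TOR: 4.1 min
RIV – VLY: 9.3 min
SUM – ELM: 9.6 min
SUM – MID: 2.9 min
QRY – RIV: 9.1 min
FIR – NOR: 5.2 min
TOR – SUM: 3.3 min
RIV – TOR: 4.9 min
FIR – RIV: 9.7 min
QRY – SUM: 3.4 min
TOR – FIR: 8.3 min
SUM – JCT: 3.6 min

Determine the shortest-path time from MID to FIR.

14.5 min

Running Dijkstra from MID:
MID: 0
SUM: 2.9  (via MID)
TOR: 6.2  (via SUM)
QRY: 6.3  (via SUM)
JCT: 6.5  (via SUM)
RIV: 11.1  (via TOR)
ELM: 12.5  (via SUM)
FIR: 14.5  (via TOR)
Shortest route: MID → SUM → TOR → FIR = 14.5 min.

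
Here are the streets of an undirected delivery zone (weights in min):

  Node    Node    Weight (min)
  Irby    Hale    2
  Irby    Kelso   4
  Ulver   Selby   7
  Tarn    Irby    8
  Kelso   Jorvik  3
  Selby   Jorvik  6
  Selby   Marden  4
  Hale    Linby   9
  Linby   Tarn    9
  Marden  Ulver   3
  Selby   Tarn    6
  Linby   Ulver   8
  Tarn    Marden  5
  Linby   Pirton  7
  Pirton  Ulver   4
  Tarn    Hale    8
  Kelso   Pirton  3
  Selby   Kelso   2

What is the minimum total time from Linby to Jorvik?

13 min

Compare a few routes:
Linby–Pirton–Kelso–Selby–Jorvik: 7+3+2+6 = 18
Linby–Pirton–Kelso–Jorvik: 7+3+3 = 13
Linby–Ulver–Pirton–Kelso–Jorvik: 8+4+3+3 = 18
Linby–Hale–Irby–Kelso–Jorvik: 9+2+4+3 = 18
Cheapest is Linby–Pirton–Kelso–Jorvik at 13 min.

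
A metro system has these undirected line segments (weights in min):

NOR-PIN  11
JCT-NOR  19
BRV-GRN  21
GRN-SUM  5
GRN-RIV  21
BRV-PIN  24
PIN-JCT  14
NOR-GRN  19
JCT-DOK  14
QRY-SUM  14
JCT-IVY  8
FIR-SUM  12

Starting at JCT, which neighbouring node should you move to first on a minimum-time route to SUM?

NOR

Candidate routes:
JCT → PIN → NOR → GRN → SUM: 14+11+19+5 = 49
JCT → NOR → GRN → SUM: 19+19+5 = 43
Cheapest is JCT → NOR → GRN → SUM at 43 min.
So from JCT the first move is to NOR.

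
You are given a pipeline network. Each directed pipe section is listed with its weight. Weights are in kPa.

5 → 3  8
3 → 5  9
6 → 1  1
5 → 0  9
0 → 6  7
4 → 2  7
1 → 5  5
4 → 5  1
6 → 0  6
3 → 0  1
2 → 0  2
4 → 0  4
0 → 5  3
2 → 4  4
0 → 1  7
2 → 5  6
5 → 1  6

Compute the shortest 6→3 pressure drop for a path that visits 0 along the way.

17 kPa

Shortest 6→0: 6–0 = 6
Shortest 0→3: 0–5–3 = 11
Total via 0: 6 + 11 = 17 kPa.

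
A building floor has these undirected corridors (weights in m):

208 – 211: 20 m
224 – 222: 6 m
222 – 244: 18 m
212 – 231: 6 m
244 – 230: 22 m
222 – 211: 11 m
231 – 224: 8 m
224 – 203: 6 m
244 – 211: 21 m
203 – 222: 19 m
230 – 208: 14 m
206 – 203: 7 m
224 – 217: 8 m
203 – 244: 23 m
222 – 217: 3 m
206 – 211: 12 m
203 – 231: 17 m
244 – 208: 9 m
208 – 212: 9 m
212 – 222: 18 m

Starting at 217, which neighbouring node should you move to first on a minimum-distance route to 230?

Candidate routes:
217–224–231–212–208–230: 8+8+6+9+14 = 45
217–222–244–208–230: 3+18+9+14 = 44
217–222–244–230: 3+18+22 = 43
217–222–212–208–230: 3+18+9+14 = 44
The minimum is 43 m via 217–222–244–230.
So from 217 the first move is to 222.

222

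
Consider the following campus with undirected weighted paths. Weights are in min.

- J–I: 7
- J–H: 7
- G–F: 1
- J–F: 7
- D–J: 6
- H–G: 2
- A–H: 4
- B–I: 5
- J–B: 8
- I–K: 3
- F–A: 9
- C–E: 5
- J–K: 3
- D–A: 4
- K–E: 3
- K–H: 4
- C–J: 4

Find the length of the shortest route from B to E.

11 min

Compare a few routes:
B → I → J → K → E: 5+7+3+3 = 18
B → J → K → E: 8+3+3 = 14
B → J → C → E: 8+4+5 = 17
B → I → K → E: 5+3+3 = 11
The minimum is 11 min via B → I → K → E.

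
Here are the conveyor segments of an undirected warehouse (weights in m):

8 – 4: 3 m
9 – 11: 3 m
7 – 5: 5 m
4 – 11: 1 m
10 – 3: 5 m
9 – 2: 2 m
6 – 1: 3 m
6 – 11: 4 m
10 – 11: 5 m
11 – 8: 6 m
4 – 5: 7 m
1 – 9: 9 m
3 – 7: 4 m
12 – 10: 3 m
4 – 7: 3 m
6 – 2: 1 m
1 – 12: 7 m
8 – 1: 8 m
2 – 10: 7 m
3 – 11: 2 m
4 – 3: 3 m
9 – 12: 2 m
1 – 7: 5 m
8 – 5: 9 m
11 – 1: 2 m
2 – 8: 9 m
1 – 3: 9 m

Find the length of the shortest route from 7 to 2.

Settle nodes by increasing distance from 7:
7: 0
4: 3  (via 7)
3: 4  (via 7)
11: 4  (via 4)
1: 5  (via 7)
5: 5  (via 7)
8: 6  (via 4)
9: 7  (via 11)
6: 8  (via 11)
2: 9  (via 9)
Shortest route: 7 → 4 → 11 → 9 → 2 = 9 m.

9 m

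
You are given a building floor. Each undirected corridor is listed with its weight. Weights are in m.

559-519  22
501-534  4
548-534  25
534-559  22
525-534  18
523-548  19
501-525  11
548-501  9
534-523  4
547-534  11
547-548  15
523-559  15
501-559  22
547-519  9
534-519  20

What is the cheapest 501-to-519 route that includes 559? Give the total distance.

Best 501 to 559: 501 → 559 costing 22
Best 559 to 519: 559 → 519 costing 22
Total via 559: 22 + 22 = 44 m.

44 m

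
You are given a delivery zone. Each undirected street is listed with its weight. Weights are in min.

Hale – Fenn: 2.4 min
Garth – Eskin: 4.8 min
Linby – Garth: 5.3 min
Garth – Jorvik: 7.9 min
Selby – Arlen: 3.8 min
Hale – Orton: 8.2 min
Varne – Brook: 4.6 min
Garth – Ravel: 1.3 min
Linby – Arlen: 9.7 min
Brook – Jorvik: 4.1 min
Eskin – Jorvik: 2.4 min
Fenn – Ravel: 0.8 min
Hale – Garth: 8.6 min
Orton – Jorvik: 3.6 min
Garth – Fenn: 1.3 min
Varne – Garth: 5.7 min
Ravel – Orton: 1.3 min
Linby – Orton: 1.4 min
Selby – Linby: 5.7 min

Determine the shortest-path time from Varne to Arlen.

19.2 min

Enumerating some paths:
Varne → Garth → Ravel → Orton → Linby → Selby → Arlen: 5.7+1.3+1.3+1.4+5.7+3.8 = 19.2
Varne → Garth → Ravel → Orton → Linby → Arlen: 5.7+1.3+1.3+1.4+9.7 = 19.4
Cheapest is Varne → Garth → Ravel → Orton → Linby → Selby → Arlen at 19.2 min.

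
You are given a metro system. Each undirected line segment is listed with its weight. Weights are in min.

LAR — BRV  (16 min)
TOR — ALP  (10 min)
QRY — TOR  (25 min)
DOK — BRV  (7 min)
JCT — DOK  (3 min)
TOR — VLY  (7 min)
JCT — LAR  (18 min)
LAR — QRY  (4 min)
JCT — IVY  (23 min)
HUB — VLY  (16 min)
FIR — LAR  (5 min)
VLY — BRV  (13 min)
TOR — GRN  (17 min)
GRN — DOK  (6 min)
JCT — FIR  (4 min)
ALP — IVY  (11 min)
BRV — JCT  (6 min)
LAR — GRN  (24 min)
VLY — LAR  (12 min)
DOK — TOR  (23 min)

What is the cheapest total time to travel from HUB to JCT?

Candidate routes:
HUB - VLY - LAR - FIR - JCT: 16+12+5+4 = 37
HUB - VLY - BRV - JCT: 16+13+6 = 35
Cheapest is HUB - VLY - BRV - JCT at 35 min.

35 min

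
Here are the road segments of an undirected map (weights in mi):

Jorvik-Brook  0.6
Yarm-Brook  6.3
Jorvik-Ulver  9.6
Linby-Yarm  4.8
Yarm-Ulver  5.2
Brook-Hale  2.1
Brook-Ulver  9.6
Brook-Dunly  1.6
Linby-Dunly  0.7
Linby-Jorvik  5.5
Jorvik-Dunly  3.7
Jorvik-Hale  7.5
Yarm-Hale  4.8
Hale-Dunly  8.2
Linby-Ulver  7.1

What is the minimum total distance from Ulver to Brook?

9.4 mi

Enumerating some paths:
Ulver - Linby - Dunly - Brook: 7.1+0.7+1.6 = 9.4
Ulver - Brook: 9.6 = 9.6
Cheapest is Ulver - Linby - Dunly - Brook at 9.4 mi.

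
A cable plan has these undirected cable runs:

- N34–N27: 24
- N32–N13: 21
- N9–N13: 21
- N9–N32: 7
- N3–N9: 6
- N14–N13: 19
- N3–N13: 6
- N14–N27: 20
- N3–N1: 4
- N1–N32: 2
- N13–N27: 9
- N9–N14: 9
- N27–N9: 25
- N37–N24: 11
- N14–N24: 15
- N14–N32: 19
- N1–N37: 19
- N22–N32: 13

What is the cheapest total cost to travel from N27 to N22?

34

Enumerating some paths:
N27 - N13 - N32 - N22: 9+21+13 = 43
N27 - N13 - N3 - N1 - N32 - N22: 9+6+4+2+13 = 34
N27 - N13 - N3 - N9 - N32 - N22: 9+6+6+7+13 = 41
The minimum is 34 via N27 - N13 - N3 - N1 - N32 - N22.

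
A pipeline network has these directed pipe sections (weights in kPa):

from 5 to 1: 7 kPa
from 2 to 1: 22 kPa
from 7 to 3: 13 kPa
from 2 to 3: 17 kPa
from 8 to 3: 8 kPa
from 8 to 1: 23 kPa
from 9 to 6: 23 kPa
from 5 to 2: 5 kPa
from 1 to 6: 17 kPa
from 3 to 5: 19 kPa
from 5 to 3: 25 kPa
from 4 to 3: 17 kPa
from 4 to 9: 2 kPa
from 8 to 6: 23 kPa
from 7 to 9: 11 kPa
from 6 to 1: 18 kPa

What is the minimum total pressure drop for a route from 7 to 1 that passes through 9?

Best 7 to 9: 7–9 costing 11
Shortest 9→1: 9–6–1 = 41
Total via 9: 11 + 41 = 52 kPa.

52 kPa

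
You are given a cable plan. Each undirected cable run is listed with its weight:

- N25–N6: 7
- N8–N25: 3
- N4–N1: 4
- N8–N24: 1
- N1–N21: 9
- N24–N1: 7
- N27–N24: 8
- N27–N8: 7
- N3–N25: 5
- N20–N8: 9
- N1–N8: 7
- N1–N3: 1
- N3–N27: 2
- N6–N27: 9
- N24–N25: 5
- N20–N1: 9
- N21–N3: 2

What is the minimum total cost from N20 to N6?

19

Shortest distances from N20:
N20: 0
N1: 9  (via N20)
N8: 9  (via N20)
N24: 10  (via N8)
N3: 10  (via N1)
N21: 12  (via N3)
N27: 12  (via N3)
N25: 12  (via N8)
N4: 13  (via N1)
N6: 19  (via N25)
Shortest route: N20–N8–N25–N6 = 19.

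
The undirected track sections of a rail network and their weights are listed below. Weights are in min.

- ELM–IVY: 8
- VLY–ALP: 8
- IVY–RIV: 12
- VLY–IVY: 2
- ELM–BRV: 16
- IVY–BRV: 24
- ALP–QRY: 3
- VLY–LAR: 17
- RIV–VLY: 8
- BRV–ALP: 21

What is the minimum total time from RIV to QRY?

19 min

Compare a few routes:
RIV - VLY - ALP - QRY: 8+8+3 = 19
RIV - IVY - VLY - ALP - QRY: 12+2+8+3 = 25
The minimum is 19 min via RIV - VLY - ALP - QRY.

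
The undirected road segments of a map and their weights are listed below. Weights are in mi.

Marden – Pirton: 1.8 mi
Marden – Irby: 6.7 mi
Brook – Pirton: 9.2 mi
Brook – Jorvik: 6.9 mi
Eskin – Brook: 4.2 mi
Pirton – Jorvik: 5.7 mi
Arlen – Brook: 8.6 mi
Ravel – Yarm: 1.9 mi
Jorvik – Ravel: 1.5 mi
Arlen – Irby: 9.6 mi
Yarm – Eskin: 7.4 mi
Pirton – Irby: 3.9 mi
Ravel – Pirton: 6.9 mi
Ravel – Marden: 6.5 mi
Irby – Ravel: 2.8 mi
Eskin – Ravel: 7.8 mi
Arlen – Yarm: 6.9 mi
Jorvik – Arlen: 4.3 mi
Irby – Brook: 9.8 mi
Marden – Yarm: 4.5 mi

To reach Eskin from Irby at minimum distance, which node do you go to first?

Compare a few routes:
Irby–Ravel–Eskin: 2.8+7.8 = 10.6
Irby–Ravel–Jorvik–Brook–Eskin: 2.8+1.5+6.9+4.2 = 15.4
Irby–Brook–Eskin: 9.8+4.2 = 14
Irby–Ravel–Yarm–Eskin: 2.8+1.9+7.4 = 12.1
The minimum is 10.6 mi via Irby–Ravel–Eskin.
So from Irby the first move is to Ravel.

Ravel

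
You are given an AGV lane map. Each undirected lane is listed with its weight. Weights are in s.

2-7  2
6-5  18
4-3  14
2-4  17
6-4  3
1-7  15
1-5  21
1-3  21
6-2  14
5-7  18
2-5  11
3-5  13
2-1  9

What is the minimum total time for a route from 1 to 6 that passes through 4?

29 s

Best 1 to 4: 1–2–4 costing 26
Best 4 to 6: 4–6 costing 3
Total via 4: 26 + 3 = 29 s.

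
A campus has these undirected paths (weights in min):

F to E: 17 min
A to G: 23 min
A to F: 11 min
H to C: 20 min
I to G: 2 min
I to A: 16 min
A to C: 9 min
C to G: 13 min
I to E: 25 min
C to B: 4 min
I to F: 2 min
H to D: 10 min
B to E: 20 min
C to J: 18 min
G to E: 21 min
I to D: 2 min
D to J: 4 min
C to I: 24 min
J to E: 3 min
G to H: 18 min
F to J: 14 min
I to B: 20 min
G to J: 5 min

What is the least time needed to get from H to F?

Shortest distances from H:
H: 0
D: 10  (via H)
I: 12  (via D)
F: 14  (via I)
Shortest route: H–D–I–F = 14 min.

14 min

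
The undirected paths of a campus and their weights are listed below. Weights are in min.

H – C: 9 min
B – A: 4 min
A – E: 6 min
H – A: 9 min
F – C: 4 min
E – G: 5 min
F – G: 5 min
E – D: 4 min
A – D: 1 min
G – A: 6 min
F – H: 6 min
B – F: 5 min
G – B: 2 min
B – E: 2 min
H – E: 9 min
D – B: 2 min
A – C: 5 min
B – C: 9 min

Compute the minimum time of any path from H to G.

11 min

Compare a few routes:
H - F - G: 6+5 = 11
H - E - B - G: 9+2+2 = 13
H - F - B - G: 6+5+2 = 13
Cheapest is H - F - G at 11 min.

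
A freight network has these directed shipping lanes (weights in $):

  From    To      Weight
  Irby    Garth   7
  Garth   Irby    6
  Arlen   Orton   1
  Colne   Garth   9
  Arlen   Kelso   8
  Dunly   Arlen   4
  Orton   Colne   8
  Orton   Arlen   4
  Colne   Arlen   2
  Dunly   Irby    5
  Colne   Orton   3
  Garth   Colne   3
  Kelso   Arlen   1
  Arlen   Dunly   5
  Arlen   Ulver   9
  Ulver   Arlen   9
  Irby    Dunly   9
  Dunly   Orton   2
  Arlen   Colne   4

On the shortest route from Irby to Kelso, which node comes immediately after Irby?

Garth

Compare a few routes:
Irby - Dunly - Arlen - Kelso: 9+4+8 = 21
Irby - Garth - Colne - Orton - Arlen - Kelso: 7+3+3+4+8 = 25
Irby - Garth - Colne - Arlen - Kelso: 7+3+2+8 = 20
Irby - Dunly - Orton - Arlen - Kelso: 9+2+4+8 = 23
The minimum is $20 via Irby - Garth - Colne - Arlen - Kelso.
So from Irby the first move is to Garth.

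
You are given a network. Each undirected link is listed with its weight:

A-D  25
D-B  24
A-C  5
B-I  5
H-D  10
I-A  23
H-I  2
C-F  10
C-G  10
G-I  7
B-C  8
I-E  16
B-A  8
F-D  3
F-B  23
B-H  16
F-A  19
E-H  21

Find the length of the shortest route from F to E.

31

Candidate routes:
F–C–G–I–E: 10+10+7+16 = 43
F–C–B–I–E: 10+8+5+16 = 39
F–D–H–I–E: 3+10+2+16 = 31
F–D–H–E: 3+10+21 = 34
Cheapest is F–D–H–I–E at 31.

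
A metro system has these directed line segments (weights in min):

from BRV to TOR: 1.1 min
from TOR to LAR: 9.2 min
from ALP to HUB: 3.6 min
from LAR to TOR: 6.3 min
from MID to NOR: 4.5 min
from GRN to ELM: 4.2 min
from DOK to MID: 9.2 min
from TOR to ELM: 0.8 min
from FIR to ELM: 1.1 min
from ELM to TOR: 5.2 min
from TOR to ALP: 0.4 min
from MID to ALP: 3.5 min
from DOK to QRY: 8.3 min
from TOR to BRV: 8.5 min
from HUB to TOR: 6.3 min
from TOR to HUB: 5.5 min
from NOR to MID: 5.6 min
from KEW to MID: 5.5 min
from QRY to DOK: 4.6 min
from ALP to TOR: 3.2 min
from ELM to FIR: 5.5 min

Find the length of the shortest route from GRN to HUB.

13.4 min

Settle nodes by increasing distance from GRN:
GRN: 0
ELM: 4.2  (via GRN)
TOR: 9.4  (via ELM)
FIR: 9.7  (via ELM)
ALP: 9.8  (via TOR)
HUB: 13.4  (via ALP)
Shortest route: GRN → ELM → TOR → ALP → HUB = 13.4 min.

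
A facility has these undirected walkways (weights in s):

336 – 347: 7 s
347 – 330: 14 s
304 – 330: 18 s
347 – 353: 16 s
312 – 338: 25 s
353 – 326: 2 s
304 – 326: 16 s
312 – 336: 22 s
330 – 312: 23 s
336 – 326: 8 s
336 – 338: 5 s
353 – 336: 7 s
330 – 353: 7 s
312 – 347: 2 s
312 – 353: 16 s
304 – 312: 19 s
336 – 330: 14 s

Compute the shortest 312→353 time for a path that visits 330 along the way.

23 s

Shortest 312→330: 312–347–330 = 16
Shortest 330→353: 330–353 = 7
Total via 330: 16 + 7 = 23 s.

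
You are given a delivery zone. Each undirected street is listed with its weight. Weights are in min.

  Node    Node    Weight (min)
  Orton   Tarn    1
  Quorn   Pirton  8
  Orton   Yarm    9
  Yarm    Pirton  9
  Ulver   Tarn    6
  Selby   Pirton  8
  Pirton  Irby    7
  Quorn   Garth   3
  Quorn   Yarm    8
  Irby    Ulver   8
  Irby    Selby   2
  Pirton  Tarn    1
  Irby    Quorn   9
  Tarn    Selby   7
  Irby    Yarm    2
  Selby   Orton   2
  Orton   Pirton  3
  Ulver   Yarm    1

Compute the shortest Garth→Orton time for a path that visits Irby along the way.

Best Garth to Irby: Garth–Quorn–Irby costing 12
Shortest Irby→Orton: Irby–Selby–Orton = 4
Total via Irby: 12 + 4 = 16 min.

16 min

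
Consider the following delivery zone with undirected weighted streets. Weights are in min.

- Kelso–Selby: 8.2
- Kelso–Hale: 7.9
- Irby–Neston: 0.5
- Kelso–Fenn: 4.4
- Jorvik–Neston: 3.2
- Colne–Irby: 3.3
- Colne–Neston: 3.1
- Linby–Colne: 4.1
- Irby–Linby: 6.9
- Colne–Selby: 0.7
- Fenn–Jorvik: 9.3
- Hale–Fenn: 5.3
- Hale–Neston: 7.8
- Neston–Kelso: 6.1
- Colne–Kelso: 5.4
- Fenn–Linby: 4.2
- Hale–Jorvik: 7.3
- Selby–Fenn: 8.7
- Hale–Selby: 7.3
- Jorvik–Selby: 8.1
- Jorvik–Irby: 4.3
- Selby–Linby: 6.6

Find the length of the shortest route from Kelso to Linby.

Enumerating some paths:
Kelso–Fenn–Linby: 4.4+4.2 = 8.6
Kelso–Colne–Linby: 5.4+4.1 = 9.5
Kelso–Colne–Selby–Linby: 5.4+0.7+6.6 = 12.7
Cheapest is Kelso–Fenn–Linby at 8.6 min.

8.6 min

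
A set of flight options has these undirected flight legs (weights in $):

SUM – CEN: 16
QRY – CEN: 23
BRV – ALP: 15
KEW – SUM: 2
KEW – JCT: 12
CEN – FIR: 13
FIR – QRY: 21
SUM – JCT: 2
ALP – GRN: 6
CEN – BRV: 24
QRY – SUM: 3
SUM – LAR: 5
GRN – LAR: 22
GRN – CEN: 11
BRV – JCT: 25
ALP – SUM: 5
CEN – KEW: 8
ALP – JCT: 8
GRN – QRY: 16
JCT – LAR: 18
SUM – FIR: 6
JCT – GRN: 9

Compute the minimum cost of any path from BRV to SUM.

Running Dijkstra from BRV:
BRV: 0
ALP: 15  (via BRV)
SUM: 20  (via ALP)
Shortest route: BRV → ALP → SUM = $20.

$20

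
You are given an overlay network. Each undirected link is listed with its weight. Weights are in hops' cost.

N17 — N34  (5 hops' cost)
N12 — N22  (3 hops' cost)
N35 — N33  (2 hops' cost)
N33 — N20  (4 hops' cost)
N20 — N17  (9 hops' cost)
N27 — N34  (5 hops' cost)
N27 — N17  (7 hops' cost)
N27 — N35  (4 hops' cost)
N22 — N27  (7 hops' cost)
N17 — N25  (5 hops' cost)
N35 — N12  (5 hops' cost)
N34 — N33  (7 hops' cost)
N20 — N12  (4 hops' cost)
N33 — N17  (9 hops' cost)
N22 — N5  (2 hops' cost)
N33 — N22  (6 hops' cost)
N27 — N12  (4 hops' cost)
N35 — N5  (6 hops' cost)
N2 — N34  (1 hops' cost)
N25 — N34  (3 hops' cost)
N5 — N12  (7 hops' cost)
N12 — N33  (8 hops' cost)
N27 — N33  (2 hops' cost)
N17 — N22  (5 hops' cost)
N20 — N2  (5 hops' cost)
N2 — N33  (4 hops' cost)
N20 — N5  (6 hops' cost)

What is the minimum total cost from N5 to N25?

Settle nodes by increasing distance from N5:
N5: 0
N22: 2  (via N5)
N12: 5  (via N22)
N35: 6  (via N5)
N20: 6  (via N5)
N17: 7  (via N22)
N33: 8  (via N22)
N27: 9  (via N22)
N2: 11  (via N20)
N34: 12  (via N17)
N25: 12  (via N17)
Shortest route: N5–N22–N17–N25 = 12 hops' cost.

12 hops' cost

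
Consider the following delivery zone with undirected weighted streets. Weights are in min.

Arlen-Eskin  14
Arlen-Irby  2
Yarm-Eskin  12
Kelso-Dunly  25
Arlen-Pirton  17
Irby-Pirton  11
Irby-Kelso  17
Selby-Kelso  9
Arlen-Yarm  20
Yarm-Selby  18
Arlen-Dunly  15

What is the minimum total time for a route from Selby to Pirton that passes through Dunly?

Best Selby to Dunly: Selby → Kelso → Dunly costing 34
Shortest Dunly→Pirton: Dunly → Arlen → Irby → Pirton = 28
Total via Dunly: 34 + 28 = 62 min.

62 min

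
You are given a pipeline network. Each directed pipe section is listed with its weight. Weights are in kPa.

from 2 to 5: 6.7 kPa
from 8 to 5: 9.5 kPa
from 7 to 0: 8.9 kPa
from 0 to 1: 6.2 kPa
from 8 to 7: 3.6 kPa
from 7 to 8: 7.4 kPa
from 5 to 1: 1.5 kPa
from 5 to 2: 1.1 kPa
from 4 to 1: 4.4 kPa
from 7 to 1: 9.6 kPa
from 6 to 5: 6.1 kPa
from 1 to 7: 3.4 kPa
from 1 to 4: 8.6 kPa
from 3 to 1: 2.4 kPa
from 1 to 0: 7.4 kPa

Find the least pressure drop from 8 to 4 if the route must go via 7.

Shortest 8→7: 8 → 7 = 3.6
Best 7 to 4: 7 → 1 → 4 costing 18.2
Total via 7: 3.6 + 18.2 = 21.8 kPa.

21.8 kPa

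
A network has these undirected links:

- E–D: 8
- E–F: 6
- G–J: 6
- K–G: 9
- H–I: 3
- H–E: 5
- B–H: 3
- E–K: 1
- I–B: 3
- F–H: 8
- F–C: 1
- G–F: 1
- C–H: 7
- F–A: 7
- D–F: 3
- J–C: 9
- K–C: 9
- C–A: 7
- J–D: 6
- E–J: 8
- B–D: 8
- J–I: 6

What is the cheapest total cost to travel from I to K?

Shortest distances from I:
I: 0
B: 3  (via I)
H: 3  (via I)
J: 6  (via I)
E: 8  (via H)
K: 9  (via E)
Shortest route: I–H–E–K = 9.

9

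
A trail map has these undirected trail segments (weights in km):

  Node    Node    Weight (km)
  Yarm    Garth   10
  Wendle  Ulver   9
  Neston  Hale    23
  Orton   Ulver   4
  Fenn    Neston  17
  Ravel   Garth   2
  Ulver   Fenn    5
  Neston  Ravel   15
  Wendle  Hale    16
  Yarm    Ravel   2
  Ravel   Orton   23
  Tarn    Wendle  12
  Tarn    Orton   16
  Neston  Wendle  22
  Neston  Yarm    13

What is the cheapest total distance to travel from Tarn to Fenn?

25 km

Running Dijkstra from Tarn:
Tarn: 0
Wendle: 12  (via Tarn)
Orton: 16  (via Tarn)
Ulver: 20  (via Orton)
Fenn: 25  (via Ulver)
Shortest route: Tarn–Orton–Ulver–Fenn = 25 km.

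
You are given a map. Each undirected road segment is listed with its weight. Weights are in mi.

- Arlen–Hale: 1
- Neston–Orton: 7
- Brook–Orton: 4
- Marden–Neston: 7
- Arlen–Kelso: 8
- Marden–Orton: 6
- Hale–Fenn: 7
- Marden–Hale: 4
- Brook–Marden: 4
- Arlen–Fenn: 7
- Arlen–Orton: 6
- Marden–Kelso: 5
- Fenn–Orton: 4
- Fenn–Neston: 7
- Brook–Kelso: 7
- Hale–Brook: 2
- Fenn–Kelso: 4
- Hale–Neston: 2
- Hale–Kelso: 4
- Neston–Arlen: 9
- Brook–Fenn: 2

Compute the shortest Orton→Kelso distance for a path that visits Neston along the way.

Best Orton to Neston: Orton–Neston costing 7
Best Neston to Kelso: Neston–Hale–Kelso costing 6
Total via Neston: 7 + 6 = 13 mi.

13 mi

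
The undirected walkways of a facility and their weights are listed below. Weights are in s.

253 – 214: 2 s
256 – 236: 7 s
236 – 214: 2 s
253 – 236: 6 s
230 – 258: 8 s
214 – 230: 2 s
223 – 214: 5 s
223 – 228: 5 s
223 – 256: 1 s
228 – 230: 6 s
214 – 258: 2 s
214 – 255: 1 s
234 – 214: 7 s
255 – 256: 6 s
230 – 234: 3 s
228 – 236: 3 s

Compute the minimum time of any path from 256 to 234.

Candidate routes:
256–223–214–230–234: 1+5+2+3 = 11
256–236–214–230–234: 7+2+2+3 = 14
256–223–214–234: 1+5+7 = 13
256–255–214–230–234: 6+1+2+3 = 12
The minimum is 11 s via 256–223–214–230–234.

11 s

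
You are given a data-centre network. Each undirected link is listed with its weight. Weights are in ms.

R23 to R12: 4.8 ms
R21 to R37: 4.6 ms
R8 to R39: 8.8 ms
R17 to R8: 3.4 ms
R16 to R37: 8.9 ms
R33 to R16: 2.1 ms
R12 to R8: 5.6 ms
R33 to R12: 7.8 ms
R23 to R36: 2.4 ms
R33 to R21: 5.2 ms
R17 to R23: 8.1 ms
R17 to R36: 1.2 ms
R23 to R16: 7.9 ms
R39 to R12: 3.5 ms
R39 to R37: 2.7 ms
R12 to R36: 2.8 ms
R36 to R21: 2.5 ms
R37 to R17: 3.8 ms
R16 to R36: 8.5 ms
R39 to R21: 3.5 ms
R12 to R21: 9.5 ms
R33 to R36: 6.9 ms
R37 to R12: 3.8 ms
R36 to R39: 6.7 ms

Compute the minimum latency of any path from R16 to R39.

Candidate routes:
R16 → R37 → R39: 8.9+2.7 = 11.6
R16 → R33 → R12 → R39: 2.1+7.8+3.5 = 13.4
R16 → R33 → R21 → R39: 2.1+5.2+3.5 = 10.8
The minimum is 10.8 ms via R16 → R33 → R21 → R39.

10.8 ms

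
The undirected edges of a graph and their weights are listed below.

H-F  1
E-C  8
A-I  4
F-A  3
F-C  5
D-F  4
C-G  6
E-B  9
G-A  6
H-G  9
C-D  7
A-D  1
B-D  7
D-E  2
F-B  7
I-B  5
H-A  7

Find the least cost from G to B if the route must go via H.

Shortest G→H: G–H = 9
Shortest H→B: H–F–B = 8
Total via H: 9 + 8 = 17.

17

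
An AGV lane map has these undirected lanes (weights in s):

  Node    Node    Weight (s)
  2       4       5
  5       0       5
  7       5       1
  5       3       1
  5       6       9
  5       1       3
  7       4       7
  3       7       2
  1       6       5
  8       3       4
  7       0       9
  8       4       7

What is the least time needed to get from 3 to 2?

14 s

Enumerating some paths:
3 - 8 - 4 - 2: 4+7+5 = 16
3 - 7 - 4 - 2: 2+7+5 = 14
The minimum is 14 s via 3 - 7 - 4 - 2.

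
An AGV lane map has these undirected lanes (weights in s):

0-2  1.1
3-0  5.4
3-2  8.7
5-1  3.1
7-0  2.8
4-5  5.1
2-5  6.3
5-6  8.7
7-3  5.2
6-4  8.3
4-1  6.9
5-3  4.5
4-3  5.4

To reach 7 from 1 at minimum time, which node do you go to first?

Compare a few routes:
1 - 5 - 2 - 0 - 7: 3.1+6.3+1.1+2.8 = 13.3
1 - 5 - 3 - 7: 3.1+4.5+5.2 = 12.8
Cheapest is 1 - 5 - 3 - 7 at 12.8 s.
So from 1 the first move is to 5.

5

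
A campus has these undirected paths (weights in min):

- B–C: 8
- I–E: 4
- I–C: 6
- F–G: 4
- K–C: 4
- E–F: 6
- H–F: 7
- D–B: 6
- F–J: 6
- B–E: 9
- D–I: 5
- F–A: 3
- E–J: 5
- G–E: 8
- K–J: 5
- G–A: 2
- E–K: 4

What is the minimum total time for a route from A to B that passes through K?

25 min

Shortest A→K: A → F → E → K = 13
Shortest K→B: K → C → B = 12
Total via K: 13 + 12 = 25 min.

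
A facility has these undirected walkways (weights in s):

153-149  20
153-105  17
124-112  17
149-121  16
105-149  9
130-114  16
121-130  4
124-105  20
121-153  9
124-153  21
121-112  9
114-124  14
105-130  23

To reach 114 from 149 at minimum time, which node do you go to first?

121

Candidate routes:
149–121–130–114: 16+4+16 = 36
149–105–124–114: 9+20+14 = 43
149–105–130–114: 9+23+16 = 48
149–153–121–130–114: 20+9+4+16 = 49
The minimum is 36 s via 149–121–130–114.
So from 149 the first move is to 121.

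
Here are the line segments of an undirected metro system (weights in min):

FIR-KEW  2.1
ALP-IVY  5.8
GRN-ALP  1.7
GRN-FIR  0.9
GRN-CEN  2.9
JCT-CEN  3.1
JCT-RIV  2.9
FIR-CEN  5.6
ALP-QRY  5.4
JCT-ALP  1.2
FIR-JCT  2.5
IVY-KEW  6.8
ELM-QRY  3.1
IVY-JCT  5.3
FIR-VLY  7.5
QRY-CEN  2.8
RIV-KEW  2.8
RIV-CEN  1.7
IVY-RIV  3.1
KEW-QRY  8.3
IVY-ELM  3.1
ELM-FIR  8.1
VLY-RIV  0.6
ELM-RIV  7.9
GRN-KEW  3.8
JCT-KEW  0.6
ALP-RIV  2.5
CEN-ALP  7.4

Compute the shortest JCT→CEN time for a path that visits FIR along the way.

6.3 min

Best JCT to FIR: JCT → FIR costing 2.5
Best FIR to CEN: FIR → GRN → CEN costing 3.8
Total via FIR: 2.5 + 3.8 = 6.3 min.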